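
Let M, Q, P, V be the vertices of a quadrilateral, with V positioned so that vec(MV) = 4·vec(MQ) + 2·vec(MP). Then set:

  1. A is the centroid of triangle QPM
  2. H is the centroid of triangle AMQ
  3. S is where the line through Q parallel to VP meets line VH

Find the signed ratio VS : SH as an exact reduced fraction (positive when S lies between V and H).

VS:SH = -5

Set M = (0, 0), Q = (1, 0), P = (0, 1), V = (4, 2); any affine frame gives the same invariant.
1. A is the centroid of triangle QPM ⇒ A = (1/3, 1/3)
2. H is the centroid of triangle AMQ ⇒ H = (4/9, 1/9)
3. S is where the line through Q parallel to VP meets line VH ⇒ S = (-4/9, -13/36)
S = V + t·(H−V) with t = 5/4, so VS:SH = t:(1−t) = 5/4:-1/4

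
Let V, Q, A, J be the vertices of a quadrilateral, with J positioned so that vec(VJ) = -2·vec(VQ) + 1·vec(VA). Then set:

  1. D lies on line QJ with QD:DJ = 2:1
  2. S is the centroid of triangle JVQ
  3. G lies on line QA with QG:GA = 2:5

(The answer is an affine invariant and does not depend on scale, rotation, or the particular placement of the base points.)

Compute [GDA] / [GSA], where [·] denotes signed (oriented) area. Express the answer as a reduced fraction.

Set V = (0, 0), Q = (1, 0), A = (0, 1), J = (-2, 1); any affine frame gives the same invariant.
1. D lies on line QJ with QD:DJ = 2:1 ⇒ D = (-1, 2/3)
2. S is the centroid of triangle JVQ ⇒ S = (-1/3, 1/3)
3. G lies on line QA with QG:GA = 2:5 ⇒ G = (5/7, 2/7)
2·[GDA] = -20/21, 2·[GSA] = -5/7
[GDA]:[GSA] = -20/21:-5/7 = 4/3

[GDA]:[GSA] = 4/3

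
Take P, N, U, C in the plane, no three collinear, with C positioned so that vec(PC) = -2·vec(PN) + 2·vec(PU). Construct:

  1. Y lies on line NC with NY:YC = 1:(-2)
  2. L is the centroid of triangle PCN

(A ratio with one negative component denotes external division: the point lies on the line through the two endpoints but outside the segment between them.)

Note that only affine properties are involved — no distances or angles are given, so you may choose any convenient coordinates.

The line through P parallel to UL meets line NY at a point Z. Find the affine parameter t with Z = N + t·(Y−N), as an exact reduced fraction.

t = -1/5

Choose coordinates P = (0, 0), N = (1, 0), U = (0, 1), C = (-2, 2).
1. Y lies on line NC with NY:YC = 1:(-2) ⇒ Y = (4, -2)
2. L is the centroid of triangle PCN ⇒ L = (-1/3, 2/3)
through P parallel to UL: direction (-1/3, -1/3); meets NY at Z = (2/5, 2/5)
Z = N + t·(Y−N) with t = -1/5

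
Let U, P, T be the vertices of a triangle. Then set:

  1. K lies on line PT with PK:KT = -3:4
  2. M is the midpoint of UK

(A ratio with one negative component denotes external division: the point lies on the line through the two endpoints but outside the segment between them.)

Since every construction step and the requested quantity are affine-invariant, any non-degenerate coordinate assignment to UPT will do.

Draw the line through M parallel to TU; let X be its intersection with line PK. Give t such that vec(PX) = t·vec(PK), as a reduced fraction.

t = 1/3

Set U = (0, 0), P = (1, 0), T = (0, 1); any affine frame gives the same invariant.
1. K lies on line PT with PK:KT = -3:4 ⇒ K = (4, -3)
2. M is the midpoint of UK ⇒ M = (2, -3/2)
through M parallel to TU: direction (0, -1); meets PK at X = (2, -1)
X = P + t·(K−P) with t = 1/3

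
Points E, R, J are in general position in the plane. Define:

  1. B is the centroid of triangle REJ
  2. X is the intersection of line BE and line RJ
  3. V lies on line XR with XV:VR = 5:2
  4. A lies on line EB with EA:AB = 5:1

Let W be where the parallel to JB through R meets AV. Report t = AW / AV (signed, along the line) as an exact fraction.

t = 49/43

Assign E = (0, 0), R = (1, 0), J = (0, 1) — the answer is frame-independent, so this choice is without loss of generality.
1. B is the centroid of triangle REJ ⇒ B = (1/3, 1/3)
2. X is the intersection of line BE and line RJ ⇒ X = (1/2, 1/2)
3. V lies on line XR with XV:VR = 5:2 ⇒ V = (6/7, 1/7)
4. A lies on line EB with EA:AB = 5:1 ⇒ A = (5/18, 5/18)
through R parallel to JB: direction (1/3, -2/3); meets AV at W = (121/129, 16/129)
W = A + t·(V−A) with t = 49/43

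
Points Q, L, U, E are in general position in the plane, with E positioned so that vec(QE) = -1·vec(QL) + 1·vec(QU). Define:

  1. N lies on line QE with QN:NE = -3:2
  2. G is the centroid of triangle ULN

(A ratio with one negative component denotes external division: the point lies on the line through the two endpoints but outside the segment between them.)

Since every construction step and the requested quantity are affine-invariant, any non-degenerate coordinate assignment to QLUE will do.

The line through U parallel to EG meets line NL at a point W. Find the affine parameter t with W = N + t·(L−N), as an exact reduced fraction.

t = 5/7

Assign Q = (0, 0), L = (1, 0), U = (0, 1), E = (-1, 1) — the answer is frame-independent, so this choice is without loss of generality.
1. N lies on line QE with QN:NE = -3:2 ⇒ N = (-3, 3)
2. G is the centroid of triangle ULN ⇒ G = (-2/3, 4/3)
through U parallel to EG: direction (1/3, 1/3); meets NL at W = (-1/7, 6/7)
W = N + t·(L−N) with t = 5/7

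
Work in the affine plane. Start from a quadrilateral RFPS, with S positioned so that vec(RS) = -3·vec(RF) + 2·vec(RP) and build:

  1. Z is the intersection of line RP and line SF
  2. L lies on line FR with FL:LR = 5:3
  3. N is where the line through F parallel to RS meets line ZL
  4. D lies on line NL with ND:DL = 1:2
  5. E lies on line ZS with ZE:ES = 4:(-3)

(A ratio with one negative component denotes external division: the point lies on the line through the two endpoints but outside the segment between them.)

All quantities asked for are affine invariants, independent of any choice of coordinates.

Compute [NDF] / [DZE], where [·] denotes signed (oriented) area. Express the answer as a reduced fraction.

[NDF]:[DZE] = -5/12

Work in coordinates with R = (0, 0), F = (1, 0), P = (0, 1), S = (-3, 2).
1. Z is the intersection of line RP and line SF ⇒ Z = (0, 1/2)
2. L lies on line FR with FL:LR = 5:3 ⇒ L = (3/8, 0)
3. N is where the line through F parallel to RS meets line ZL ⇒ N = (-1/4, 5/6)
4. D lies on line NL with ND:DL = 1:2 ⇒ D = (-1/24, 5/9)
5. E lies on line ZS with ZE:ES = 4:(-3) ⇒ E = (-12, 13/2)
2·[NDF] = 25/144, 2·[DZE] = -5/12
[NDF]:[DZE] = 25/144:-5/12 = -5/12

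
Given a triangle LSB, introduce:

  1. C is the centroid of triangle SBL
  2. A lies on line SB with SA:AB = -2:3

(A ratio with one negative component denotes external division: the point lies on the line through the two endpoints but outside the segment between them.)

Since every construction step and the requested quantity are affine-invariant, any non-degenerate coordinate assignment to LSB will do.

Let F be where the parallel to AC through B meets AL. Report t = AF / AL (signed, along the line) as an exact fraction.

Work in coordinates with L = (0, 0), S = (1, 0), B = (0, 1).
1. C is the centroid of triangle SBL ⇒ C = (1/3, 1/3)
2. A lies on line SB with SA:AB = -2:3 ⇒ A = (3, -2)
through B parallel to AC: direction (-8/3, 7/3); meets AL at F = (24/5, -16/5)
F = A + t·(L−A) with t = -3/5

t = -3/5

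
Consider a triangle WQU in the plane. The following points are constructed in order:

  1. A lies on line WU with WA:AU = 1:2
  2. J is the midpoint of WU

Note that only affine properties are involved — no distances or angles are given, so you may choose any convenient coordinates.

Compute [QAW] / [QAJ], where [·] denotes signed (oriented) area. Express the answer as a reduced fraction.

[QAW]:[QAJ] = -2

Assign W = (0, 0), Q = (1, 0), U = (0, 1) — the answer is frame-independent, so this choice is without loss of generality.
1. A lies on line WU with WA:AU = 1:2 ⇒ A = (0, 1/3)
2. J is the midpoint of WU ⇒ J = (0, 1/2)
2·[QAW] = 1/3, 2·[QAJ] = -1/6
[QAW]:[QAJ] = 1/3:-1/6 = -2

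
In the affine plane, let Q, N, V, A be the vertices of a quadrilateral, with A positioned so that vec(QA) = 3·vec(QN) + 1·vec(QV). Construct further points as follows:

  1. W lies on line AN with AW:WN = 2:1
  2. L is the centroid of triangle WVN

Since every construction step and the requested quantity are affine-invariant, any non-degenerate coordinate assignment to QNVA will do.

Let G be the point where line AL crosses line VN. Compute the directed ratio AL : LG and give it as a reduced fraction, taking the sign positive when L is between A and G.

AL:LG = 8

Choose coordinates Q = (0, 0), N = (1, 0), V = (0, 1), A = (3, 1).
1. W lies on line AN with AW:WN = 2:1 ⇒ W = (5/3, 1/3)
2. L is the centroid of triangle WVN ⇒ L = (8/9, 4/9)
line AL meets VN at G = (5/8, 3/8)
L = A + t·(G−A) with t = 8/9, so AL:LG = 8/9:1/9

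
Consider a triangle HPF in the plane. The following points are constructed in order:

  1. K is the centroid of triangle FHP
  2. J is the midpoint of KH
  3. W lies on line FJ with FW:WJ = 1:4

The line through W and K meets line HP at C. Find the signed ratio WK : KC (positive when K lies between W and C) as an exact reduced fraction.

WK:KC = 3/2

Set H = (0, 0), P = (1, 0), F = (0, 1); any affine frame gives the same invariant.
1. K is the centroid of triangle FHP ⇒ K = (1/3, 1/3)
2. J is the midpoint of KH ⇒ J = (1/6, 1/6)
3. W lies on line FJ with FW:WJ = 1:4 ⇒ W = (1/30, 5/6)
line WK meets HP at C = (8/15, 0)
K = W + t·(C−W) with t = 3/5, so WK:KC = 3/5:2/5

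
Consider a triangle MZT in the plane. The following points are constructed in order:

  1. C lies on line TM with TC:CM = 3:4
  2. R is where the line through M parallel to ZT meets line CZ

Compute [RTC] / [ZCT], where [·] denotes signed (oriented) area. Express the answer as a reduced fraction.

[RTC]:[ZCT] = 4/3

Set M = (0, 0), Z = (1, 0), T = (0, 1); any affine frame gives the same invariant.
1. C lies on line TM with TC:CM = 3:4 ⇒ C = (0, 4/7)
2. R is where the line through M parallel to ZT meets line CZ ⇒ R = (-4/3, 4/3)
2·[RTC] = -4/7, 2·[ZCT] = -3/7
[RTC]:[ZCT] = -4/7:-3/7 = 4/3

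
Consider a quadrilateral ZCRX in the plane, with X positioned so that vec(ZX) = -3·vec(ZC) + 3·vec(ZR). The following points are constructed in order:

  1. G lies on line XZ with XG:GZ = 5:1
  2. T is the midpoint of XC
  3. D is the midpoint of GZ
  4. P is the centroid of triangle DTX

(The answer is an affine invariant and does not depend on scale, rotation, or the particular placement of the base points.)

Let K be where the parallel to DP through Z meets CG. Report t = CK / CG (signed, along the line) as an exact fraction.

Assign Z = (0, 0), C = (1, 0), R = (0, 1), X = (-3, 3) — the answer is frame-independent, so this choice is without loss of generality.
1. G lies on line XZ with XG:GZ = 5:1 ⇒ G = (-1/2, 1/2)
2. T is the midpoint of XC ⇒ T = (-1, 3/2)
3. D is the midpoint of GZ ⇒ D = (-1/4, 1/4)
4. P is the centroid of triangle DTX ⇒ P = (-17/12, 19/12)
through Z parallel to DP: direction (-7/6, 4/3); meets CG at K = (-7/17, 8/17)
K = C + t·(G−C) with t = 16/17

t = 16/17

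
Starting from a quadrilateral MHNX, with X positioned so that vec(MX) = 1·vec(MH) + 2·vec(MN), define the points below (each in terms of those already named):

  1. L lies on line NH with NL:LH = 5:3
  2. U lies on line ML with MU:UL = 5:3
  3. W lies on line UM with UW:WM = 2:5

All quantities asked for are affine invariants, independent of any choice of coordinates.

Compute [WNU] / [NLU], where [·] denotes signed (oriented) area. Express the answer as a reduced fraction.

[WNU]:[NLU] = 10/21

Assign M = (0, 0), H = (1, 0), N = (0, 1), X = (1, 2) — the answer is frame-independent, so this choice is without loss of generality.
1. L lies on line NH with NL:LH = 5:3 ⇒ L = (5/8, 3/8)
2. U lies on line ML with MU:UL = 5:3 ⇒ U = (25/64, 15/64)
3. W lies on line UM with UW:WM = 2:5 ⇒ W = (125/448, 75/448)
2·[WNU] = -25/224, 2·[NLU] = -15/64
[WNU]:[NLU] = -25/224:-15/64 = 10/21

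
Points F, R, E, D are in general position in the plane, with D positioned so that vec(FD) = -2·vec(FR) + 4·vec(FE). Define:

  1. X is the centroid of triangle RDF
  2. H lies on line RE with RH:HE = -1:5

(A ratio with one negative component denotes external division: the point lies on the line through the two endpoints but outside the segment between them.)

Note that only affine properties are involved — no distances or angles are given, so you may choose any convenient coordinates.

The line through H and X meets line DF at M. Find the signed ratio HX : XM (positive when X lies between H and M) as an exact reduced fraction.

HX:XM = 19/8

Set F = (0, 0), R = (1, 0), E = (0, 1), D = (-2, 4); any affine frame gives the same invariant.
1. X is the centroid of triangle RDF ⇒ X = (-1/3, 4/3)
2. H lies on line RE with RH:HE = -1:5 ⇒ H = (5/4, -1/4)
line HX meets DF at M = (-1, 2)
X = H + t·(M−H) with t = 19/27, so HX:XM = 19/27:8/27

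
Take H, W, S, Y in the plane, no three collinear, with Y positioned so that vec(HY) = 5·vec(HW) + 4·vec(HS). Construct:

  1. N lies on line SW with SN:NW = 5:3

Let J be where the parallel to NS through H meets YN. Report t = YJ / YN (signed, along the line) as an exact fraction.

t = 9/8

Assign H = (0, 0), W = (1, 0), S = (0, 1), Y = (5, 4) — the answer is frame-independent, so this choice is without loss of generality.
1. N lies on line SW with SN:NW = 5:3 ⇒ N = (5/8, 3/8)
through H parallel to NS: direction (-5/8, 5/8); meets YN at J = (5/64, -5/64)
J = Y + t·(N−Y) with t = 9/8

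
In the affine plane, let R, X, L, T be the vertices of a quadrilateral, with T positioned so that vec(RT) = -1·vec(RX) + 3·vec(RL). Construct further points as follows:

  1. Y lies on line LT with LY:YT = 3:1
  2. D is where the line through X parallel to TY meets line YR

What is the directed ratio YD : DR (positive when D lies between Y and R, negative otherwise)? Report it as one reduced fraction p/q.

YD:DR = -1/2

Work in coordinates with R = (0, 0), X = (1, 0), L = (0, 1), T = (-1, 3).
1. Y lies on line LT with LY:YT = 3:1 ⇒ Y = (-3/4, 5/2)
2. D is where the line through X parallel to TY meets line YR ⇒ D = (-3/2, 5)
D = Y + t·(R−Y) with t = -1, so YD:DR = t:(1−t) = -1:2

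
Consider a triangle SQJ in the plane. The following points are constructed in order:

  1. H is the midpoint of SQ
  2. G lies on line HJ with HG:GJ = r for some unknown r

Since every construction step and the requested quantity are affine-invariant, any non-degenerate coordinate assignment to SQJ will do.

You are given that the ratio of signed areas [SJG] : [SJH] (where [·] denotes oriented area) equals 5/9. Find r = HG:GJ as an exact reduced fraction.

r = 4/5

Choose coordinates S = (0, 0), Q = (1, 0), J = (0, 1).
1. H is the midpoint of SQ ⇒ H = (1/2, 0)
2. With HG:GJ = r, write λ = r/(r+1) so G = H + λ·(J−H); G is affine-linear in λ
Every point depending on G is an affine combination of G and λ-independent points, so each such coordinate is linear in λ; the λ² term in each signed area is a multiple of (J−H)×(J−H) = 0, so 2·[SJG] and 2·[SJH] are each linear in λ. Evaluating at λ=0 and λ=1:
  2·[SJG] = 1/2·λ − 1/2,   2·[SJH] = -1/2
So [SJG]:[SJH] = (1/2·λ − 1/2) / (-1/2). Setting this equal to 5/9:
  1/2·λ − 1/2 = 5/9·(-1/2)  ⇒  λ = 4/9
Then r = λ/(1−λ) = (4/9)/(5/9) = 4/5. Check: with r = 4/5, G = (5/18, 4/9) and [SJG]:[SJH] = 5/9 as required.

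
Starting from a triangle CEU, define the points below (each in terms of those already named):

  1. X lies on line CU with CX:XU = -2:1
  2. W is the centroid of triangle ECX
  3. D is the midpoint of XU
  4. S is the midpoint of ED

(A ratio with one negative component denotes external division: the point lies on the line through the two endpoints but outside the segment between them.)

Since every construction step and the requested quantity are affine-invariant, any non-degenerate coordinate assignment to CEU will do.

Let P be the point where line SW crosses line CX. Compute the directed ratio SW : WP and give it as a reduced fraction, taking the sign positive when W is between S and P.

Assign C = (0, 0), E = (1, 0), U = (0, 1) — the answer is frame-independent, so this choice is without loss of generality.
1. X lies on line CU with CX:XU = -2:1 ⇒ X = (0, 2)
2. W is the centroid of triangle ECX ⇒ W = (1/3, 2/3)
3. D is the midpoint of XU ⇒ D = (0, 3/2)
4. S is the midpoint of ED ⇒ S = (1/2, 3/4)
line SW meets CX at P = (0, 1/2)
W = S + t·(P−S) with t = 1/3, so SW:WP = 1/3:2/3

SW:WP = 1/2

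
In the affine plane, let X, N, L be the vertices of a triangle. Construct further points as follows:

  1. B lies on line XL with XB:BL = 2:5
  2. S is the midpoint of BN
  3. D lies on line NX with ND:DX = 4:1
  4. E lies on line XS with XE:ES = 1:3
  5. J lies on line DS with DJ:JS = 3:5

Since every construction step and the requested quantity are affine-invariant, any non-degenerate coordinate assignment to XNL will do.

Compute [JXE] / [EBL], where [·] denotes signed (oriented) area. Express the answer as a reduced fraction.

[JXE]:[EBL] = 1/20

Work in coordinates with X = (0, 0), N = (1, 0), L = (0, 1).
1. B lies on line XL with XB:BL = 2:5 ⇒ B = (0, 2/7)
2. S is the midpoint of BN ⇒ S = (1/2, 1/7)
3. D lies on line NX with ND:DX = 4:1 ⇒ D = (1/5, 0)
4. E lies on line XS with XE:ES = 1:3 ⇒ E = (1/8, 1/28)
5. J lies on line DS with DJ:JS = 3:5 ⇒ J = (5/16, 3/56)
2·[JXE] = -1/224, 2·[EBL] = -5/56
[JXE]:[EBL] = -1/224:-5/56 = 1/20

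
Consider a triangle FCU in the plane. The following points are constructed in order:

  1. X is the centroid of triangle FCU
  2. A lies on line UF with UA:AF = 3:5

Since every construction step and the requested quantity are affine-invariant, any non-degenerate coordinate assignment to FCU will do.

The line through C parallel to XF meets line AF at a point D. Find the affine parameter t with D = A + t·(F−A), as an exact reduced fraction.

t = 13/5

Set F = (0, 0), C = (1, 0), U = (0, 1); any affine frame gives the same invariant.
1. X is the centroid of triangle FCU ⇒ X = (1/3, 1/3)
2. A lies on line UF with UA:AF = 3:5 ⇒ A = (0, 5/8)
through C parallel to XF: direction (-1/3, -1/3); meets AF at D = (0, -1)
D = A + t·(F−A) with t = 13/5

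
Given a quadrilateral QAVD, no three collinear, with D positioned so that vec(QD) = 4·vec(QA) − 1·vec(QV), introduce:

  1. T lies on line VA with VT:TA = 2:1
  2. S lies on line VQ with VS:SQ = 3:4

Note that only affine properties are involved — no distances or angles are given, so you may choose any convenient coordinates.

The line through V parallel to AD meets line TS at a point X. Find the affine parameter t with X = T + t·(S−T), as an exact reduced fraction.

t = 28

Choose coordinates Q = (0, 0), A = (1, 0), V = (0, 1), D = (4, -1).
1. T lies on line VA with VT:TA = 2:1 ⇒ T = (2/3, 1/3)
2. S lies on line VQ with VS:SQ = 3:4 ⇒ S = (0, 4/7)
through V parallel to AD: direction (3, -1); meets TS at X = (-18, 7)
X = T + t·(S−T) with t = 28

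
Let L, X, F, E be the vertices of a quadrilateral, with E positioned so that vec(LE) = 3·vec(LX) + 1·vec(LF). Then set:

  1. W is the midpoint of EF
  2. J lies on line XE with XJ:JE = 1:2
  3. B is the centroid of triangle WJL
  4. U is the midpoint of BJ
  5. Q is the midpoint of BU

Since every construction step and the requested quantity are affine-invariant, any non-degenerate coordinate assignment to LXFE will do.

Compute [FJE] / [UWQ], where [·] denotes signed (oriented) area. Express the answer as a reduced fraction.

[FJE]:[UWQ] = 144/7

Choose coordinates L = (0, 0), X = (1, 0), F = (0, 1), E = (3, 1).
1. W is the midpoint of EF ⇒ W = (3/2, 1)
2. J lies on line XE with XJ:JE = 1:2 ⇒ J = (5/3, 1/3)
3. B is the centroid of triangle WJL ⇒ B = (19/18, 4/9)
4. U is the midpoint of BJ ⇒ U = (49/36, 7/18)
5. Q is the midpoint of BU ⇒ Q = (29/24, 5/12)
2·[FJE] = 2, 2·[UWQ] = 7/72
[FJE]:[UWQ] = 2:7/72 = 144/7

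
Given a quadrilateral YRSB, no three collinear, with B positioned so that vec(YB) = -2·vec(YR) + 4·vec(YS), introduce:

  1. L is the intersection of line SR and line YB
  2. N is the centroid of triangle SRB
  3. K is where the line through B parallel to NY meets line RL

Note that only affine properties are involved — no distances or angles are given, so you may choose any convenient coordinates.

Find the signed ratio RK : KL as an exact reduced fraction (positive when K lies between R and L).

RK:KL = -11/3

Choose coordinates Y = (0, 0), R = (1, 0), S = (0, 1), B = (-2, 4).
1. L is the intersection of line SR and line YB ⇒ L = (-1, 2)
2. N is the centroid of triangle SRB ⇒ N = (-1/3, 5/3)
3. K is where the line through B parallel to NY meets line RL ⇒ K = (-7/4, 11/4)
K = R + t·(L−R) with t = 11/8, so RK:KL = t:(1−t) = 11/8:-3/8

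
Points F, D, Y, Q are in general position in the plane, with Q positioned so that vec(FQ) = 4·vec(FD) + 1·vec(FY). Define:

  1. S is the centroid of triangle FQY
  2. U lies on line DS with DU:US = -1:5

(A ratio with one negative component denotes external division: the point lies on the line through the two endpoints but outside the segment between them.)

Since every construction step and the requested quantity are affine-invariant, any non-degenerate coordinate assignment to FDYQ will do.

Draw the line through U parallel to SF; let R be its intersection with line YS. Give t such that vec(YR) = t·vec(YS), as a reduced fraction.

t = 13/8

Choose coordinates F = (0, 0), D = (1, 0), Y = (0, 1), Q = (4, 1).
1. S is the centroid of triangle FQY ⇒ S = (4/3, 2/3)
2. U lies on line DS with DU:US = -1:5 ⇒ U = (11/12, -1/6)
through U parallel to SF: direction (-4/3, -2/3); meets YS at R = (13/6, 11/24)
R = Y + t·(S−Y) with t = 13/8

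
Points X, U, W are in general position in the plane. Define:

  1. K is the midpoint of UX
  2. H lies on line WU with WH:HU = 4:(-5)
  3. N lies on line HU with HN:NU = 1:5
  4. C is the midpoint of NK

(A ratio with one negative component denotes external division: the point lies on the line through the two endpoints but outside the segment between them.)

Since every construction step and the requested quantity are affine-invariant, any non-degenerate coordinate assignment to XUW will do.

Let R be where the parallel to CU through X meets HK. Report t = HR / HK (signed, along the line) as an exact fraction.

t = 16/11

Choose coordinates X = (0, 0), U = (1, 0), W = (0, 1).
1. K is the midpoint of UX ⇒ K = (1/2, 0)
2. H lies on line WU with WH:HU = 4:(-5) ⇒ H = (-4, 5)
3. N lies on line HU with HN:NU = 1:5 ⇒ N = (-19/6, 25/6)
4. C is the midpoint of NK ⇒ C = (-4/3, 25/12)
through X parallel to CU: direction (7/3, -25/12); meets HK at R = (28/11, -25/11)
R = H + t·(K−H) with t = 16/11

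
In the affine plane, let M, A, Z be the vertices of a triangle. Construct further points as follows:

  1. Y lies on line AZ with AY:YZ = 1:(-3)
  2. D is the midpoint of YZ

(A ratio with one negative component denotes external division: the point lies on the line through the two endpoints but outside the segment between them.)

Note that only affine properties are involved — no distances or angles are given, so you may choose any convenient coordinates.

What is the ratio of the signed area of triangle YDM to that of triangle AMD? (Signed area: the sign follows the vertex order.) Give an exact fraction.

Work in coordinates with M = (0, 0), A = (1, 0), Z = (0, 1).
1. Y lies on line AZ with AY:YZ = 1:(-3) ⇒ Y = (3/2, -1/2)
2. D is the midpoint of YZ ⇒ D = (3/4, 1/4)
2·[YDM] = 3/4, 2·[AMD] = -1/4
[YDM]:[AMD] = 3/4:-1/4 = -3

[YDM]:[AMD] = -3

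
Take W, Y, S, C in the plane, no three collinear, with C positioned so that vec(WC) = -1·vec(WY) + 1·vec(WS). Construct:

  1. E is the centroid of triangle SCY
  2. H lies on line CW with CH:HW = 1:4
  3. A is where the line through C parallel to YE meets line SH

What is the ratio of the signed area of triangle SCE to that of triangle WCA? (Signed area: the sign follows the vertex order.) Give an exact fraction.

Assign W = (0, 0), Y = (1, 0), S = (0, 1), C = (-1, 1) — the answer is frame-independent, so this choice is without loss of generality.
1. E is the centroid of triangle SCY ⇒ E = (0, 2/3)
2. H lies on line CW with CH:HW = 1:4 ⇒ H = (-4/5, 4/5)
3. A is where the line through C parallel to YE meets line SH ⇒ A = (-8/11, 9/11)
2·[SCE] = 1/3, 2·[WCA] = -1/11
[SCE]:[WCA] = 1/3:-1/11 = -11/3

[SCE]:[WCA] = -11/3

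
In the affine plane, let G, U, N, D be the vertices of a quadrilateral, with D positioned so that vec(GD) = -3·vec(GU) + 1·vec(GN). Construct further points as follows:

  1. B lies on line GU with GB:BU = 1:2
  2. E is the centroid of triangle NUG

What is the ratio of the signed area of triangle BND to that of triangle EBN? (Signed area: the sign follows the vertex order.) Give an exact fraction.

Work in coordinates with G = (0, 0), U = (1, 0), N = (0, 1), D = (-3, 1).
1. B lies on line GU with GB:BU = 1:2 ⇒ B = (1/3, 0)
2. E is the centroid of triangle NUG ⇒ E = (1/3, 1/3)
2·[BND] = 3, 2·[EBN] = -1/9
[BND]:[EBN] = 3:-1/9 = -27

[BND]:[EBN] = -27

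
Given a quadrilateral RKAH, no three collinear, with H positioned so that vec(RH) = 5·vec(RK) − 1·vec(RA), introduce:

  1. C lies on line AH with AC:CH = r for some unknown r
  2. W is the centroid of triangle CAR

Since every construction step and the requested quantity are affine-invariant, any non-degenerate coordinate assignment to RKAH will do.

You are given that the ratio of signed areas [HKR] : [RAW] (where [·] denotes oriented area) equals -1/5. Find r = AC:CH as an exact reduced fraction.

r = -3/2

Work in coordinates with R = (0, 0), K = (1, 0), A = (0, 1), H = (5, -1).
1. With AC:CH = r, write λ = r/(r+1) so C = A + λ·(H−A); C is affine-linear in λ
2. W is the centroid of triangle CAR ⇒ W is an affine combination of earlier points and hence also affine-linear in λ
Every point depending on C is an affine combination of C and λ-independent points, so each such coordinate is linear in λ; the λ² term in each signed area is a multiple of (H−A)×(H−A) = 0, so 2·[HKR] and 2·[RAW] are each linear in λ. Evaluating at λ=0 and λ=1:
  2·[HKR] = 1,   2·[RAW] = -5/3·λ
So [HKR]:[RAW] = (1) / (-5/3·λ). Setting this equal to -1/5:
  1 = -1/5·(-5/3·λ)  ⇒  λ = 3
Then r = λ/(1−λ) = (3)/(-2) = -3/2. Check: with r = -3/2, C = (15, -5) and [HKR]:[RAW] = -1/5 as required.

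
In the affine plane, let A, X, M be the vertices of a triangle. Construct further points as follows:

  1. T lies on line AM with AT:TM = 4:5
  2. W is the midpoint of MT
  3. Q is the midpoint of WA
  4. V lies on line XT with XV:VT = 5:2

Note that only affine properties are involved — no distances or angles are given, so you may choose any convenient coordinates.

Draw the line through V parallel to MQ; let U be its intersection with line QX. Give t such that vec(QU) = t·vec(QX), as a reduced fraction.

t = 2/7

Work in coordinates with A = (0, 0), X = (1, 0), M = (0, 1).
1. T lies on line AM with AT:TM = 4:5 ⇒ T = (0, 4/9)
2. W is the midpoint of MT ⇒ W = (0, 13/18)
3. Q is the midpoint of WA ⇒ Q = (0, 13/36)
4. V lies on line XT with XV:VT = 5:2 ⇒ V = (2/7, 20/63)
through V parallel to MQ: direction (0, -23/36); meets QX at U = (2/7, 65/252)
U = Q + t·(X−Q) with t = 2/7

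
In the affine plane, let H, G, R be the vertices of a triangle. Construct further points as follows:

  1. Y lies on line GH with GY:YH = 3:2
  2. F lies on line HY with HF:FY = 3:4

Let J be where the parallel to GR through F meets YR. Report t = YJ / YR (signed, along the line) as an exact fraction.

t = -8/21

Set H = (0, 0), G = (1, 0), R = (0, 1); any affine frame gives the same invariant.
1. Y lies on line GH with GY:YH = 3:2 ⇒ Y = (2/5, 0)
2. F lies on line HY with HF:FY = 3:4 ⇒ F = (6/35, 0)
through F parallel to GR: direction (-1, 1); meets YR at J = (58/105, -8/21)
J = Y + t·(R−Y) with t = -8/21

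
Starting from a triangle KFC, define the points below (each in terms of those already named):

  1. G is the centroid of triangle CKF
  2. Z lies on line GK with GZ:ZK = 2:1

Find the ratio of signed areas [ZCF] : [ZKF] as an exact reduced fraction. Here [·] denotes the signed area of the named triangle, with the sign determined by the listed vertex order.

Choose coordinates K = (0, 0), F = (1, 0), C = (0, 1).
1. G is the centroid of triangle CKF ⇒ G = (1/3, 1/3)
2. Z lies on line GK with GZ:ZK = 2:1 ⇒ Z = (1/9, 1/9)
2·[ZCF] = -7/9, 2·[ZKF] = 1/9
[ZCF]:[ZKF] = -7/9:1/9 = -7

[ZCF]:[ZKF] = -7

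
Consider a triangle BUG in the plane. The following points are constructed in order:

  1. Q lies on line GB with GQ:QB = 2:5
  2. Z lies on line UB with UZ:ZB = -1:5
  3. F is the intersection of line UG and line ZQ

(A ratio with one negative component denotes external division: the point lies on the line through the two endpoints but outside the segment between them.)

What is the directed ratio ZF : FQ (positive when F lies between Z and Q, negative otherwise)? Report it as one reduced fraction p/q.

Choose coordinates B = (0, 0), U = (1, 0), G = (0, 1).
1. Q lies on line GB with GQ:QB = 2:5 ⇒ Q = (0, 5/7)
2. Z lies on line UB with UZ:ZB = -1:5 ⇒ Z = (5/4, 0)
3. F is the intersection of line UG and line ZQ ⇒ F = (2/3, 1/3)
F = Z + t·(Q−Z) with t = 7/15, so ZF:FQ = t:(1−t) = 7/15:8/15

ZF:FQ = 7/8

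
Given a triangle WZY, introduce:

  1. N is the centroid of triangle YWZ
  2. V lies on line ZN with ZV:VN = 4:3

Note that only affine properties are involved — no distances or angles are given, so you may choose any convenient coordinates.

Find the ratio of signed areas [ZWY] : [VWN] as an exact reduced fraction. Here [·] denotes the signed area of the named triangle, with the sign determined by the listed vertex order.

Choose coordinates W = (0, 0), Z = (1, 0), Y = (0, 1).
1. N is the centroid of triangle YWZ ⇒ N = (1/3, 1/3)
2. V lies on line ZN with ZV:VN = 4:3 ⇒ V = (13/21, 4/21)
2·[ZWY] = -1, 2·[VWN] = -1/7
[ZWY]:[VWN] = -1:-1/7 = 7

[ZWY]:[VWN] = 7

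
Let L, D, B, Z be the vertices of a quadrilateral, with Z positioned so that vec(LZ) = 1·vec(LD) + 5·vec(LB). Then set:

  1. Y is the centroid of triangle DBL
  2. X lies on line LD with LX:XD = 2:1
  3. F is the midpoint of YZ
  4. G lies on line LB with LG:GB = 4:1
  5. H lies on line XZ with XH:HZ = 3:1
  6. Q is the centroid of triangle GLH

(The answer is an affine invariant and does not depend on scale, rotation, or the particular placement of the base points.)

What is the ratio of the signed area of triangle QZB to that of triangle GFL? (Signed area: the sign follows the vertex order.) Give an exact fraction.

Work in coordinates with L = (0, 0), D = (1, 0), B = (0, 1), Z = (1, 5).
1. Y is the centroid of triangle DBL ⇒ Y = (1/3, 1/3)
2. X lies on line LD with LX:XD = 2:1 ⇒ X = (2/3, 0)
3. F is the midpoint of YZ ⇒ F = (2/3, 8/3)
4. G lies on line LB with LG:GB = 4:1 ⇒ G = (0, 4/5)
5. H lies on line XZ with XH:HZ = 3:1 ⇒ H = (11/12, 15/4)
6. Q is the centroid of triangle GLH ⇒ Q = (11/36, 91/60)
2·[QZB] = 127/180, 2·[GFL] = -8/15
[QZB]:[GFL] = 127/180:-8/15 = -127/96

[QZB]:[GFL] = -127/96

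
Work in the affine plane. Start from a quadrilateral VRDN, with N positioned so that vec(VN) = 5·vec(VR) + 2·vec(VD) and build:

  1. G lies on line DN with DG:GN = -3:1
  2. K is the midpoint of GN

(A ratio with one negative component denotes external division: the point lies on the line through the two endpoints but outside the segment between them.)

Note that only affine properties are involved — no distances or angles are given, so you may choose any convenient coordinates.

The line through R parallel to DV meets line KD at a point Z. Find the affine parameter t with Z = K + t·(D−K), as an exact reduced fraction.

Choose coordinates V = (0, 0), R = (1, 0), D = (0, 1), N = (5, 2).
1. G lies on line DN with DG:GN = -3:1 ⇒ G = (15/2, 5/2)
2. K is the midpoint of GN ⇒ K = (25/4, 9/4)
through R parallel to DV: direction (0, -1); meets KD at Z = (1, 6/5)
Z = K + t·(D−K) with t = 21/25

t = 21/25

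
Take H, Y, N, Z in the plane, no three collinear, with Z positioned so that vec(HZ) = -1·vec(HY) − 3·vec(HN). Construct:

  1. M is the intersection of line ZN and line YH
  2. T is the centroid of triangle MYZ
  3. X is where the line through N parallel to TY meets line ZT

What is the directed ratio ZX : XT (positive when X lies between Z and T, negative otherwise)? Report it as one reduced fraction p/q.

Assign H = (0, 0), Y = (1, 0), N = (0, 1), Z = (-1, -3) — the answer is frame-independent, so this choice is without loss of generality.
1. M is the intersection of line ZN and line YH ⇒ M = (-1/4, 0)
2. T is the centroid of triangle MYZ ⇒ T = (-1/12, -1)
3. X is where the line through N parallel to TY meets line ZT ⇒ X = (13/9, 7/3)
X = Z + t·(T−Z) with t = 8/3, so ZX:XT = t:(1−t) = 8/3:-5/3

ZX:XT = -8/5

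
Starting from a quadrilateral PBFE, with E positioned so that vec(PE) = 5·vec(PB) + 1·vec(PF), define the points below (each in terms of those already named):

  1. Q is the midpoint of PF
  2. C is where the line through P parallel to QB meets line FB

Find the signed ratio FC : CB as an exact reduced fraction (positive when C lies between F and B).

Work in coordinates with P = (0, 0), B = (1, 0), F = (0, 1), E = (5, 1).
1. Q is the midpoint of PF ⇒ Q = (0, 1/2)
2. C is where the line through P parallel to QB meets line FB ⇒ C = (2, -1)
C = F + t·(B−F) with t = 2, so FC:CB = t:(1−t) = 2:-1

FC:CB = -2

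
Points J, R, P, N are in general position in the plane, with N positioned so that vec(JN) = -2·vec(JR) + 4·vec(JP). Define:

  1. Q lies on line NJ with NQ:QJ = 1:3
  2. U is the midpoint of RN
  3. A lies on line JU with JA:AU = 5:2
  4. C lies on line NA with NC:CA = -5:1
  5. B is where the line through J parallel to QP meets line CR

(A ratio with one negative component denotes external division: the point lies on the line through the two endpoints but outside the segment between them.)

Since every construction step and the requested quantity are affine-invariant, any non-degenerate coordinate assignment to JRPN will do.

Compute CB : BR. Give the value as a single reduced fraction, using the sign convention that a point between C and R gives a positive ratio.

CB:BR = -9/14

Choose coordinates J = (0, 0), R = (1, 0), P = (0, 1), N = (-2, 4).
1. Q lies on line NJ with NQ:QJ = 1:3 ⇒ Q = (-3/2, 3)
2. U is the midpoint of RN ⇒ U = (-1/2, 2)
3. A lies on line JU with JA:AU = 5:2 ⇒ A = (-5/14, 10/7)
4. C lies on line NA with NC:CA = -5:1 ⇒ C = (3/56, 11/14)
5. B is where the line through J parallel to QP meets line CR ⇒ B = (-33/20, 11/5)
B = C + t·(R−C) with t = -9/5, so CB:BR = t:(1−t) = -9/5:14/5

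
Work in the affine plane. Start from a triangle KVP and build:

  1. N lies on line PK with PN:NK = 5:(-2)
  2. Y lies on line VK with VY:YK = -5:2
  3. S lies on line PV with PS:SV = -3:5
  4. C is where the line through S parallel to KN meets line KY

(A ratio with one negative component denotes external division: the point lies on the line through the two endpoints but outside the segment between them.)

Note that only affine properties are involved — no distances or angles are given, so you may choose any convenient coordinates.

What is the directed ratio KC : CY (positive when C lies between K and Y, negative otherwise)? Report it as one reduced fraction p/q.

KC:CY = -9/5

Assign K = (0, 0), V = (1, 0), P = (0, 1) — the answer is frame-independent, so this choice is without loss of generality.
1. N lies on line PK with PN:NK = 5:(-2) ⇒ N = (0, -2/3)
2. Y lies on line VK with VY:YK = -5:2 ⇒ Y = (-2/3, 0)
3. S lies on line PV with PS:SV = -3:5 ⇒ S = (-3/2, 5/2)
4. C is where the line through S parallel to KN meets line KY ⇒ C = (-3/2, 0)
C = K + t·(Y−K) with t = 9/4, so KC:CY = t:(1−t) = 9/4:-5/4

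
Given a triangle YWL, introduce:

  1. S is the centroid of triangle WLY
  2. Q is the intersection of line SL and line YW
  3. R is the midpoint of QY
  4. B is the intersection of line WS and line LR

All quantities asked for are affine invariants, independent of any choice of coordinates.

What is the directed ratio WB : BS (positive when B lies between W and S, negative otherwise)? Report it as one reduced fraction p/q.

Assign Y = (0, 0), W = (1, 0), L = (0, 1) — the answer is frame-independent, so this choice is without loss of generality.
1. S is the centroid of triangle WLY ⇒ S = (1/3, 1/3)
2. Q is the intersection of line SL and line YW ⇒ Q = (1/2, 0)
3. R is the midpoint of QY ⇒ R = (1/4, 0)
4. B is the intersection of line WS and line LR ⇒ B = (1/7, 3/7)
B = W + t·(S−W) with t = 9/7, so WB:BS = t:(1−t) = 9/7:-2/7

WB:BS = -9/2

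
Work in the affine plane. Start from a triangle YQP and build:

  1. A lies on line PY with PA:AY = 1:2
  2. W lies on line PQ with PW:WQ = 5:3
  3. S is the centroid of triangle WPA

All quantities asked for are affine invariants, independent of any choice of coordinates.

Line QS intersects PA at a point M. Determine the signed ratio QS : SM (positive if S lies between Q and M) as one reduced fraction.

Choose coordinates Y = (0, 0), Q = (1, 0), P = (0, 1).
1. A lies on line PY with PA:AY = 1:2 ⇒ A = (0, 2/3)
2. W lies on line PQ with PW:WQ = 5:3 ⇒ W = (5/8, 3/8)
3. S is the centroid of triangle WPA ⇒ S = (5/24, 49/72)
line QS meets PA at M = (0, 49/57)
S = Q + t·(M−Q) with t = 19/24, so QS:SM = 19/24:5/24

QS:SM = 19/5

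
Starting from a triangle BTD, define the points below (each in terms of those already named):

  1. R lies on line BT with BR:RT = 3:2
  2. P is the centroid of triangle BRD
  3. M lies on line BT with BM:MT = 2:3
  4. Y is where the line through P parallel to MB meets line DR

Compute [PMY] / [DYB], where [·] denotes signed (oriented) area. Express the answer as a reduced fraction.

[PMY]:[DYB] = -1/6

Assign B = (0, 0), T = (1, 0), D = (0, 1) — the answer is frame-independent, so this choice is without loss of generality.
1. R lies on line BT with BR:RT = 3:2 ⇒ R = (3/5, 0)
2. P is the centroid of triangle BRD ⇒ P = (1/5, 1/3)
3. M lies on line BT with BM:MT = 2:3 ⇒ M = (2/5, 0)
4. Y is where the line through P parallel to MB meets line DR ⇒ Y = (2/5, 1/3)
2·[PMY] = 1/15, 2·[DYB] = -2/5
[PMY]:[DYB] = 1/15:-2/5 = -1/6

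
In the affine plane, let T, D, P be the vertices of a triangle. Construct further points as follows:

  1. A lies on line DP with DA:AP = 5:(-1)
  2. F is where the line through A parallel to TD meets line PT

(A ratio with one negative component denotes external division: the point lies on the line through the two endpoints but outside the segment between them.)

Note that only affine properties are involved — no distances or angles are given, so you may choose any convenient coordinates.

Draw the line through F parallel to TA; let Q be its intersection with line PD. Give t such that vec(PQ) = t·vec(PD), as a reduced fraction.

t = 1/16

Set T = (0, 0), D = (1, 0), P = (0, 1); any affine frame gives the same invariant.
1. A lies on line DP with DA:AP = 5:(-1) ⇒ A = (-1/4, 5/4)
2. F is where the line through A parallel to TD meets line PT ⇒ F = (0, 5/4)
through F parallel to TA: direction (-1/4, 5/4); meets PD at Q = (1/16, 15/16)
Q = P + t·(D−P) with t = 1/16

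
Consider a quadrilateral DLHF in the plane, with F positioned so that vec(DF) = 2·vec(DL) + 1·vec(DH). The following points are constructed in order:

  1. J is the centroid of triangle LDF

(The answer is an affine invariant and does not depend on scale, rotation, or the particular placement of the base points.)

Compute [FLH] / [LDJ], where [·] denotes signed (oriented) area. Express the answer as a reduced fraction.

Work in coordinates with D = (0, 0), L = (1, 0), H = (0, 1), F = (2, 1).
1. J is the centroid of triangle LDF ⇒ J = (1, 1/3)
2·[FLH] = -2, 2·[LDJ] = -1/3
[FLH]:[LDJ] = -2:-1/3 = 6

[FLH]:[LDJ] = 6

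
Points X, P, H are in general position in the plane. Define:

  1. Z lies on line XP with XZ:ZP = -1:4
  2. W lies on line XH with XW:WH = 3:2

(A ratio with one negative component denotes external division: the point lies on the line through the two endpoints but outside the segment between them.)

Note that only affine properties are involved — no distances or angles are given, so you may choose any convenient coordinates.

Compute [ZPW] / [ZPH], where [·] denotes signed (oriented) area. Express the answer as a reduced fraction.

[ZPW]:[ZPH] = 3/5

Assign X = (0, 0), P = (1, 0), H = (0, 1) — the answer is frame-independent, so this choice is without loss of generality.
1. Z lies on line XP with XZ:ZP = -1:4 ⇒ Z = (-1/3, 0)
2. W lies on line XH with XW:WH = 3:2 ⇒ W = (0, 3/5)
2·[ZPW] = 4/5, 2·[ZPH] = 4/3
[ZPW]:[ZPH] = 4/5:4/3 = 3/5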